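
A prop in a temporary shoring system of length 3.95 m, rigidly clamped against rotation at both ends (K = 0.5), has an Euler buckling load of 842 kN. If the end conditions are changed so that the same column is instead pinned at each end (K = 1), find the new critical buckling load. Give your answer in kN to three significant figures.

P_cr ∝ 1/K², so P_cr,new = P_cr,old × (K_old/K_new)² = 842 × (0.5/1)²
= 842 × 0.2500 = 210 kN

P_cr ≈ 210 kN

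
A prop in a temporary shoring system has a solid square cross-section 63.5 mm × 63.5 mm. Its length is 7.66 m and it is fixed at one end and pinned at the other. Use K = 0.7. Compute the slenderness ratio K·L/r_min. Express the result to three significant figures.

For a square r = a/√12 = 63.5/√12 = 18.33 mm
L_e = K·L = 0.7 × 7.66 m = 5.362 m = 5362.0 mm
λ = L_e / r_min = 5362.0 / 18.33 = 293

λ ≈ 293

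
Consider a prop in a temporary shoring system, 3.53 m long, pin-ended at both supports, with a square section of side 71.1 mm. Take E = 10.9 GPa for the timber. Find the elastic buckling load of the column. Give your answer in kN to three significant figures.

I = a⁴/12 = 71.1⁴/12 = 2.130×10^6 mm⁴
I = 2.130×10^6 mm⁴ = 2.130×10^-6 m⁴
Effective length L_e = K·L = 1 × 3.53 = 3.530 m
P_cr = π²EI / L_e² = π² × 10.9×10⁹ × 2.130×10^-6 / 3.530² = 1.839×10^4 N

P_cr ≈ 18.4 kN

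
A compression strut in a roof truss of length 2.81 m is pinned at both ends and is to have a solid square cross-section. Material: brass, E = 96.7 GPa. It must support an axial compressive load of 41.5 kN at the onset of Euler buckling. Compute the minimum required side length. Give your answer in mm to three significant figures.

a ≈ 45.1 mm

L_e = K·L = 1 × 2.81 = 2.810 m
Required I = P_cr·L_e²/(π²E) = 4.150×10^4 × 2.810² / (π² × 9.67×10^10) = 3.433×10^-7 m⁴
I_req = 3.433×10^5 mm⁴
Solid square: I = a⁴/12  ⇒  a = (12I)^(1/4) = (12×3.433×10^5)^(1/4) = 45.1 mm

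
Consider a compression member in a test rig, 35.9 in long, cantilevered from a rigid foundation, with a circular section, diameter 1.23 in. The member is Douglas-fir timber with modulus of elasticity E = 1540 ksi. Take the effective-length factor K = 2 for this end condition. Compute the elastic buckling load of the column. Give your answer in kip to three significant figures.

P_cr ≈ 0.331 kip

I = πd⁴/64 = π×1.23⁴/64 = 0.1124 in⁴
Effective length L_e = K·L = 2 × 35.9 = 71.80 in
P_cr = π²EI / L_e² = π² × 1540×10³ × 0.1124 / 71.80² = 331.3 lb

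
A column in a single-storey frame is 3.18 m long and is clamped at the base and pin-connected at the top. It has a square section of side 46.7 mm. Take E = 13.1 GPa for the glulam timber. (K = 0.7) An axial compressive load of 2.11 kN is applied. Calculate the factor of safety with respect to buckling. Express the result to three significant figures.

n ≈ 4.90

I = a⁴/12 = 46.7⁴/12 = 3.964×10^5 mm⁴
I = 3.964×10^5 mm⁴ = 3.964×10^-7 m⁴
Effective length L_e = K·L = 0.7 × 3.18 = 2.226 m
P_cr = π²EI / L_e² = π² × 13.1×10⁹ × 3.964×10^-7 / 2.226² = 1.034×10^4 N
Factor of safety n = P_cr / P = 10.342 / 2.11 = 4.90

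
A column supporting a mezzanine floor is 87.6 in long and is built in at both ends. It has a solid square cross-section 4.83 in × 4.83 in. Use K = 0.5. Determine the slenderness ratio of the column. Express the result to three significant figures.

For a square r = a/√12 = 4.83/√12 = 1.394 in
L_e = K·L = 0.5 × 87.6 = 43.80 in
λ = L_e / r_min = 43.800 / 1.394 = 31.4

λ ≈ 31.4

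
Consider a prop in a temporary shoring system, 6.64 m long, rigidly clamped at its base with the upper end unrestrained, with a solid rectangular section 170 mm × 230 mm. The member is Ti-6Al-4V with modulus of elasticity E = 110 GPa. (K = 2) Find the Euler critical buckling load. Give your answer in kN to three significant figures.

Buckling occurs about the weak axis: I_min = h·b³/12 with b = 170 mm (the shorter side).
I_min = 230×170³/12 = 9.417×10^7 mm⁴
I = 9.417×10^7 mm⁴ = 9.417×10^-5 m⁴
Effective length L_e = K·L = 2 × 6.64 = 13.28 m
P_cr = π²EI / L_e² = π² × 110×10⁹ × 9.417×10^-5 / 13.28² = 5.797×10^5 N

P_cr ≈ 580 kN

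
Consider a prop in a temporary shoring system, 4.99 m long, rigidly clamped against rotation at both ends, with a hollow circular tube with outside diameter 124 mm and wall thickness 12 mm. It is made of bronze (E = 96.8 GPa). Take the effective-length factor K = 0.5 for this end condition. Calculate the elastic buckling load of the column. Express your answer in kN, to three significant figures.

Inner diameter d_i = 124 − 2×12 = 100.0 mm
I = π(d_o⁴ − d_i⁴)/64 = π(124⁴ − 100.0⁴)/64 = 6.697×10^6 mm⁴
I = 6.697×10^6 mm⁴ = 6.697×10^-6 m⁴
Effective length L_e = K·L = 0.5 × 4.99 = 2.495 m
P_cr = π²EI / L_e² = π² × 96.8×10⁹ × 6.697×10^-6 / 2.495² = 1.028×10^6 N

P_cr ≈ 1030 kN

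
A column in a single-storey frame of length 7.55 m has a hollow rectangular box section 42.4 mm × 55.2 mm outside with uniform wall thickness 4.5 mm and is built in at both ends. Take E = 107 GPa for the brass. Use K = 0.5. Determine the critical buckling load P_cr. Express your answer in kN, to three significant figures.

Inner dimensions: h_i = 55.2 − 2×4.5 = 46.20 mm, b_i = 42.4 − 2×4.5 = 33.40 mm
Weak-axis I_min = (h_o·b_o³ − h_i·b_i³)/12 with b_o = 42.4, b_i = 33.40 mm (shorter outer/inner sides).
I_min = (55.2×42.4³ − 46.20×33.40³)/12 = 2.072×10^5 mm⁴
I = 2.072×10^5 mm⁴ = 2.072×10^-7 m⁴
Effective length L_e = K·L = 0.5 × 7.55 = 3.775 m
P_cr = π²EI / L_e² = π² × 107×10⁹ × 2.072×10^-7 / 3.775² = 1.535×10^4 N

P_cr ≈ 15.4 kN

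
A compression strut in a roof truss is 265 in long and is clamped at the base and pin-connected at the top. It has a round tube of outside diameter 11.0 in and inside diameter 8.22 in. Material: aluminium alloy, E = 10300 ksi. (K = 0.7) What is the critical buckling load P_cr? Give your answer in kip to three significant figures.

d_o = 11.0 in, d_i = 8.22 in
I = π(d_o⁴ − d_i⁴)/64 = π(11.0⁴ − 8.220⁴)/64 = 494.6 in⁴
Effective length L_e = K·L = 0.7 × 265 = 185.5 in
P_cr = π²EI / L_e² = π² × 10300×10³ × 494.6 / 185.5² = 1.461×10^6 lb

P_cr ≈ 1460 kip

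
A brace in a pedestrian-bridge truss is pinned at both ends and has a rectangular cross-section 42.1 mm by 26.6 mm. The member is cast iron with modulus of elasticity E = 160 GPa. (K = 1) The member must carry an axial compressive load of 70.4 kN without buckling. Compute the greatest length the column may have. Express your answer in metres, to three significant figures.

L_max ≈ 1.22 m

Buckling occurs about the weak axis: I_min = h·b³/12 with b = 26.6 mm (the shorter side).
I_min = 42.1×26.6³/12 = 6.603×10^4 mm⁴
I = 6.603×10^-8 m⁴
At the buckling limit P_cr = P = 7.040×10^4 N
From P_cr = π²EI/(K·L)²:  L = (1/K)·√(π²EI/P_cr) = (1/1)·√(π²×1.60×10^11×6.603×10^-8/7.040×10^4)
L = 1.22 m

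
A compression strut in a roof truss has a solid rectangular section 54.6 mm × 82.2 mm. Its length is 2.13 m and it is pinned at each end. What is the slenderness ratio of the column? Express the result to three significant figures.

Buckling occurs about the weak axis: I_min = h·b³/12 with b = 54.6 mm (the shorter side).
I_min = 82.2×54.6³/12 = 1.115×10^6 mm⁴
A = 4.488×10^3 mm²;  r_min = √(I/A) = √(1.115×10^6/4.488×10^3) = 15.76 mm
L_e = K·L = 1 × 2.13 m = 2.130 m = 2130.0 mm
λ = L_e / r_min = 2130.0 / 15.76 = 135

λ ≈ 135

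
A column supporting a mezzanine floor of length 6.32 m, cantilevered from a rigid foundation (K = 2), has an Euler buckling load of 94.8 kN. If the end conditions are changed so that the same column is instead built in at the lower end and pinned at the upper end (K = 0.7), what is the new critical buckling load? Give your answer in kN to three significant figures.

P_cr ≈ 774 kN

P_cr ∝ 1/K², so P_cr,new = P_cr,old × (K_old/K_new)² = 94.8 × (2/0.7)²
= 94.8 × 8.163 = 774 kN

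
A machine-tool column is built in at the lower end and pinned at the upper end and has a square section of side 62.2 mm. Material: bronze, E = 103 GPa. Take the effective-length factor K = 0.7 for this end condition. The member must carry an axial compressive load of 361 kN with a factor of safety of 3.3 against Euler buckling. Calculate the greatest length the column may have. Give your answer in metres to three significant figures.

L_max ≈ 1.47 m

I = a⁴/12 = 62.2⁴/12 = 1.247×10^6 mm⁴
I = 1.247×10^-6 m⁴
Required critical load P_cr = n·P = 3.3 × 361 = 1191 kN = 1.191×10^6 N
From P_cr = π²EI/(K·L)²:  L = (1/K)·√(π²EI/P_cr) = (1/0.7)·√(π²×1.03×10^11×1.247×10^-6/1.191×10^6)
L = 1.47 m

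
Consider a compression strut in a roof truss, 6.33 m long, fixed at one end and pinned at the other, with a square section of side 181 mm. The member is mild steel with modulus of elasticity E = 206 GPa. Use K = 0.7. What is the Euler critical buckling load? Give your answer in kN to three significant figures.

P_cr ≈ 9260 kN

I = a⁴/12 = 181⁴/12 = 8.944×10^7 mm⁴
I = 8.944×10^7 mm⁴ = 8.944×10^-5 m⁴
Effective length L_e = K·L = 0.7 × 6.33 = 4.431 m
P_cr = π²EI / L_e² = π² × 206×10⁹ × 8.944×10^-5 / 4.431² = 9.262×10^6 N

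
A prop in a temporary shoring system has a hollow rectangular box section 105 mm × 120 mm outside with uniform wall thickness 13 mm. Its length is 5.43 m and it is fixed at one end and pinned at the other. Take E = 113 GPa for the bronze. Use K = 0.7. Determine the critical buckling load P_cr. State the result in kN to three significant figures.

Inner dimensions: h_i = 120 − 2×13 = 94.00 mm, b_i = 105 − 2×13 = 79.00 mm
Weak-axis I_min = (h_o·b_o³ − h_i·b_i³)/12 with b_o = 105, b_i = 79.00 mm (shorter outer/inner sides).
I_min = (120×105³ − 94.00×79.00³)/12 = 7.714×10^6 mm⁴
I = 7.714×10^6 mm⁴ = 7.714×10^-6 m⁴
Effective length L_e = K·L = 0.7 × 5.43 = 3.801 m
P_cr = π²EI / L_e² = π² × 113×10⁹ × 7.714×10^-6 / 3.801² = 5.955×10^5 N

P_cr ≈ 595 kN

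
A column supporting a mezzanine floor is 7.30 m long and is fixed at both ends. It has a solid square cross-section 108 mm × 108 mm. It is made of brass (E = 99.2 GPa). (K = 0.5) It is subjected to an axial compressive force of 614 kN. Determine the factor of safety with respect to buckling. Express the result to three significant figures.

I = a⁴/12 = 108⁴/12 = 1.134×10^7 mm⁴
I = 1.134×10^7 mm⁴ = 1.134×10^-5 m⁴
Effective length L_e = K·L = 0.5 × 7.30 = 3.650 m
P_cr = π²EI / L_e² = π² × 99.2×10⁹ × 1.134×10^-5 / 3.650² = 8.332×10^5 N
Factor of safety n = P_cr / P = 833.18 / 614 = 1.36

n ≈ 1.36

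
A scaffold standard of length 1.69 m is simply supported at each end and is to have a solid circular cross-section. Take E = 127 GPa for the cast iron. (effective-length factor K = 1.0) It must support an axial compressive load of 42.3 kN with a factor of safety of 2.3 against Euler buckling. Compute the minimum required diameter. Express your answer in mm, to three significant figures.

Required P_cr = n·P = 2.3 × 42.3 = 97.29 kN
L_e = K·L = 1 × 1.69 = 1.690 m
Required I = P_cr·L_e²/(π²E) = 9.729×10^4 × 1.690² / (π² × 1.27×10^11) = 2.217×10^-7 m⁴
I_req = 2.217×10^5 mm⁴
Solid circle: I = πd⁴/64  ⇒  d = (64I/π)^(1/4) = (64×2.217×10^5/π)^(1/4) = 46.1 mm

d ≈ 46.1 mm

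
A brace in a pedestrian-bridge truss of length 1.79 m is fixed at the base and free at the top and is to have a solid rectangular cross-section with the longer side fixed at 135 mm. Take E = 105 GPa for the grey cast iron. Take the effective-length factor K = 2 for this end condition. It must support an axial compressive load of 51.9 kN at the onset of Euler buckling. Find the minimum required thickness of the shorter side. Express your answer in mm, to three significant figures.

b ≈ 38.5 mm

L_e = K·L = 2 × 1.79 = 3.580 m
Required I = P_cr·L_e²/(π²E) = 5.190×10^4 × 3.580² / (π² × 1.05×10^11) = 6.419×10^-7 m⁴
I_req = 6.419×10^5 mm⁴
Rectangle, weak axis: I_min = h·b³/12 with h = 135 mm fixed  ⇒  b = (12I/h)^(1/3) = 38.5 mm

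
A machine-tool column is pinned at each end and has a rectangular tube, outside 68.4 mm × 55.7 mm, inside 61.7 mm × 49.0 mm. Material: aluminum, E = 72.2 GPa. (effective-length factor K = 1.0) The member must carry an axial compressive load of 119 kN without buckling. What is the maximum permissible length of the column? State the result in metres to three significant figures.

Weak-axis I_min = (h_o·b_o³ − h_i·b_i³)/12 with b_o = 55.7, b_i = 49.00 mm (shorter outer/inner sides).
I_min = (68.4×55.7³ − 61.70×49.00³)/12 = 3.801×10^5 mm⁴
I = 3.801×10^-7 m⁴
At the buckling limit P_cr = P = 1.190×10^5 N
From P_cr = π²EI/(K·L)²:  L = (1/K)·√(π²EI/P_cr) = (1/1)·√(π²×7.22×10^10×3.801×10^-7/1.190×10^5)
L = 1.51 m

L_max ≈ 1.51 m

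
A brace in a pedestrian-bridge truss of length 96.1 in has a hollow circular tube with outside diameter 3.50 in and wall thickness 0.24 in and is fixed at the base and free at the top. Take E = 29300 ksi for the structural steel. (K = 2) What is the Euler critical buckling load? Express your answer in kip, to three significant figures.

Inner diameter d_i = 3.50 − 2×0.24 = 3.020 in
I = π(d_o⁴ − d_i⁴)/64 = π(3.50⁴ − 3.020⁴)/64 = 3.283 in⁴
Effective length L_e = K·L = 2 × 96.1 = 192.2 in
P_cr = π²EI / L_e² = π² × 29300×10³ × 3.283 / 192.2² = 2.570×10^4 lb

P_cr ≈ 25.7 kip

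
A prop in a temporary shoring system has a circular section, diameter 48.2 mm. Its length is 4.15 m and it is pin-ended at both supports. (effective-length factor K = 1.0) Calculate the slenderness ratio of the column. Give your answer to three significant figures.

λ ≈ 344

For a solid circle r = d/4 = 48.2/4 = 12.05 mm
L_e = K·L = 1 × 4.15 m = 4.150 m = 4150.0 mm
λ = L_e / r_min = 4150.0 / 12.05 = 344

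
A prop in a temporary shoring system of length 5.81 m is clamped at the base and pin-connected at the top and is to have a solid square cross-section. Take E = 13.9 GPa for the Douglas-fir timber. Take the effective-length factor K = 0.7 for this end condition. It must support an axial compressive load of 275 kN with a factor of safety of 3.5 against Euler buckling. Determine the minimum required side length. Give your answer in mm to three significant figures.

a ≈ 193 mm

Required P_cr = n·P = 3.5 × 275 = 962.5 kN
L_e = K·L = 0.7 × 5.81 = 4.067 m
Required I = P_cr·L_e²/(π²E) = 9.625×10^5 × 4.067² / (π² × 1.39×10^10) = 1.160×10^-4 m⁴
I_req = 1.160×10^8 mm⁴
Solid square: I = a⁴/12  ⇒  a = (12I)^(1/4) = (12×1.160×10^8)^(1/4) = 193 mm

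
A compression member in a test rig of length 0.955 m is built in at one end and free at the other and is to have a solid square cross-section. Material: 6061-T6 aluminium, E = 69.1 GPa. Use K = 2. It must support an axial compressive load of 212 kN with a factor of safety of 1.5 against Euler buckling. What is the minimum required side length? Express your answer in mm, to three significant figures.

a ≈ 67.2 mm

Required P_cr = n·P = 1.5 × 212 = 318.0 kN
L_e = K·L = 2 × 0.955 = 1.910 m
Required I = P_cr·L_e²/(π²E) = 3.180×10^5 × 1.910² / (π² × 6.91×10^10) = 1.701×10^-6 m⁴
I_req = 1.701×10^6 mm⁴
Solid square: I = a⁴/12  ⇒  a = (12I)^(1/4) = (12×1.701×10^6)^(1/4) = 67.2 mm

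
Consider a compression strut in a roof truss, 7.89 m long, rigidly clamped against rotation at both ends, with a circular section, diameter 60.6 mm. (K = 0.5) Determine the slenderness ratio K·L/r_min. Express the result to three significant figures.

λ ≈ 260

For a solid circle r = d/4 = 60.6/4 = 15.15 mm
L_e = K·L = 0.5 × 7.89 m = 3.945 m = 3945.0 mm
λ = L_e / r_min = 3945.0 / 15.15 = 260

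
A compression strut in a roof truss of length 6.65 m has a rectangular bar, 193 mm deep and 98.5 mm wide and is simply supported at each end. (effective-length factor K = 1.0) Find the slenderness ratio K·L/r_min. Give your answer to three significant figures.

For a rectangle r_min = b/√12 = 98.5/√12 = 28.43 mm
L_e = K·L = 1 × 6.65 m = 6.650 m = 6650.0 mm
λ = L_e / r_min = 6650.0 / 28.43 = 234

λ ≈ 234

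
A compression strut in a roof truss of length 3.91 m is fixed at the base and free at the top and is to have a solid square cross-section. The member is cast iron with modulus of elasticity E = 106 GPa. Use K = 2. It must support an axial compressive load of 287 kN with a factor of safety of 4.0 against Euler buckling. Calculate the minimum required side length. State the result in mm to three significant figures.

Required P_cr = n·P = 4.0 × 287 = 1148 kN
L_e = K·L = 2 × 3.91 = 7.820 m
Required I = P_cr·L_e²/(π²E) = 1.148×10^6 × 7.820² / (π² × 1.06×10^11) = 6.710×10^-5 m⁴
I_req = 6.710×10^7 mm⁴
Solid square: I = a⁴/12  ⇒  a = (12I)^(1/4) = (12×6.710×10^7)^(1/4) = 168 mm

a ≈ 168 mm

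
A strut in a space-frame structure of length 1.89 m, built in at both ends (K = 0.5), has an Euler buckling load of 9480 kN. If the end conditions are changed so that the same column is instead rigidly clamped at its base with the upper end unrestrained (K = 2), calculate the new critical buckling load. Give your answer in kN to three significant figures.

P_cr ∝ 1/K², so P_cr,new = P_cr,old × (K_old/K_new)² = 9480 × (0.5/2)²
= 9480 × 0.06250 = 592 kN

P_cr ≈ 592 kN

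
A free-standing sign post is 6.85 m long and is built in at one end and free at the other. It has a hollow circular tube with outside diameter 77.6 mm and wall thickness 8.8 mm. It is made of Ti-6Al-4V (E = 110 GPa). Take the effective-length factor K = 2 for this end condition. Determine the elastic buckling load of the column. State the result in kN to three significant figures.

P_cr ≈ 6.62 kN

Inner diameter d_i = 77.6 − 2×8.8 = 60.00 mm
I = π(d_o⁴ − d_i⁴)/64 = π(77.6⁴ − 60.00⁴)/64 = 1.144×10^6 mm⁴
I = 1.144×10^6 mm⁴ = 1.144×10^-6 m⁴
Effective length L_e = K·L = 2 × 6.85 = 13.70 m
P_cr = π²EI / L_e² = π² × 110×10⁹ × 1.144×10^-6 / 13.70² = 6.616×10^3 N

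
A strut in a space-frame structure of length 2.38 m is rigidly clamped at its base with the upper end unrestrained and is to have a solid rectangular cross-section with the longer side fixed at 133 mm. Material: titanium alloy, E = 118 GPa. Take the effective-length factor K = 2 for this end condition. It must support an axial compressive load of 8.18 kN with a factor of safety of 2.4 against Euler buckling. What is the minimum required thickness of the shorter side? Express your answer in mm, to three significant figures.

Required P_cr = n·P = 2.4 × 8.18 = 19.63 kN
L_e = K·L = 2 × 2.38 = 4.760 m
Required I = P_cr·L_e²/(π²E) = 1.963×10^4 × 4.760² / (π² × 1.18×10^11) = 3.819×10^-7 m⁴
I_req = 3.819×10^5 mm⁴
Rectangle, weak axis: I_min = h·b³/12 with h = 133 mm fixed  ⇒  b = (12I/h)^(1/3) = 32.5 mm

b ≈ 32.5 mm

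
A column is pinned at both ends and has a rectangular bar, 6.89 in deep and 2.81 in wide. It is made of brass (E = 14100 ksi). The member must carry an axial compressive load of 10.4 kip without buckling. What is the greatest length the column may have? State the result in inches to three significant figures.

L_max ≈ 413 in

Buckling occurs about the weak axis: I_min = h·b³/12 with b = 2.81 in (the shorter side).
I_min = 6.89×2.81³/12 = 12.74 in⁴
At the buckling limit P_cr = P = 1.040×10^4 lb
From P_cr = π²EI/(K·L)²:  L = (1/K)·√(π²EI/P_cr) = (1/1)·√(π²×1.41×10^7×12.74/1.040×10^4)
L = 413 in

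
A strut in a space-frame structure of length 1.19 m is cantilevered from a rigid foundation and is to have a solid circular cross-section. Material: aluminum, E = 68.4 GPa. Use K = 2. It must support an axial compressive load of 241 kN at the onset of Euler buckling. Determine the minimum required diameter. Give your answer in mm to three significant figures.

L_e = K·L = 2 × 1.19 = 2.380 m
Required I = P_cr·L_e²/(π²E) = 2.410×10^5 × 2.380² / (π² × 6.84×10^10) = 2.022×10^-6 m⁴
I_req = 2.022×10^6 mm⁴
Solid circle: I = πd⁴/64  ⇒  d = (64I/π)^(1/4) = (64×2.022×10^6/π)^(1/4) = 80.1 mm

d ≈ 80.1 mm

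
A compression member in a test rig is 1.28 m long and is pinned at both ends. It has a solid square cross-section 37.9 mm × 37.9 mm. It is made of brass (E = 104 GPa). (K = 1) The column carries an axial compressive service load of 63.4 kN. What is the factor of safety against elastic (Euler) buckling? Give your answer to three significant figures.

n ≈ 1.70

I = a⁴/12 = 37.9⁴/12 = 1.719×10^5 mm⁴
I = 1.719×10^5 mm⁴ = 1.719×10^-7 m⁴
Effective length L_e = K·L = 1 × 1.28 = 1.280 m
P_cr = π²EI / L_e² = π² × 104×10⁹ × 1.719×10^-7 / 1.280² = 1.077×10^5 N
Factor of safety n = P_cr / P = 107.72 / 63.4 = 1.70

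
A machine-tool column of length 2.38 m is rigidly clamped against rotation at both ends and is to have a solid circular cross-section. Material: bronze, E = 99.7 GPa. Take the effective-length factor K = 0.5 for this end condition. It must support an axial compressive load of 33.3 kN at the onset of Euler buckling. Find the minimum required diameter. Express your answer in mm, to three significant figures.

L_e = K·L = 0.5 × 2.38 = 1.190 m
Required I = P_cr·L_e²/(π²E) = 3.330×10^4 × 1.190² / (π² × 9.97×10^10) = 4.792×10^-8 m⁴
I_req = 4.792×10^4 mm⁴
Solid circle: I = πd⁴/64  ⇒  d = (64I/π)^(1/4) = (64×4.792×10^4/π)^(1/4) = 31.4 mm

d ≈ 31.4 mm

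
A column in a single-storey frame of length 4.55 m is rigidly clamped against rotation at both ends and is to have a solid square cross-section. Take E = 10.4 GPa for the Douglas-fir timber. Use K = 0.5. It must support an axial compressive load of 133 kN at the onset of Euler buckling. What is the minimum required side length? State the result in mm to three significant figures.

a ≈ 94.7 mm

L_e = K·L = 0.5 × 4.55 = 2.275 m
Required I = P_cr·L_e²/(π²E) = 1.330×10^5 × 2.275² / (π² × 1.04×10^10) = 6.706×10^-6 m⁴
I_req = 6.706×10^6 mm⁴
Solid square: I = a⁴/12  ⇒  a = (12I)^(1/4) = (12×6.706×10^6)^(1/4) = 94.7 mm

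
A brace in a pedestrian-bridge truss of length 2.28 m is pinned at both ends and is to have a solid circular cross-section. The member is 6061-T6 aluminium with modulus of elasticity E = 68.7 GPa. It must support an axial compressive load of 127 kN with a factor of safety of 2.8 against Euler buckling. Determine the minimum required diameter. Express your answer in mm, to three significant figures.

d ≈ 86.3 mm

Required P_cr = n·P = 2.8 × 127 = 355.6 kN
L_e = K·L = 1 × 2.28 = 2.280 m
Required I = P_cr·L_e²/(π²E) = 3.556×10^5 × 2.280² / (π² × 6.87×10^10) = 2.726×10^-6 m⁴
I_req = 2.726×10^6 mm⁴
Solid circle: I = πd⁴/64  ⇒  d = (64I/π)^(1/4) = (64×2.726×10^6/π)^(1/4) = 86.3 mm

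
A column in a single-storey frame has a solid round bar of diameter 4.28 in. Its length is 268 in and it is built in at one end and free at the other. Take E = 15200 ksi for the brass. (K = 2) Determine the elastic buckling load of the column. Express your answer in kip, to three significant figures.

I = πd⁴/64 = π×4.28⁴/64 = 16.47 in⁴
Effective length L_e = K·L = 2 × 268 = 536.0 in
P_cr = π²EI / L_e² = π² × 15200×10³ × 16.47 / 536.0² = 8.601×10^3 lb

P_cr ≈ 8.60 kip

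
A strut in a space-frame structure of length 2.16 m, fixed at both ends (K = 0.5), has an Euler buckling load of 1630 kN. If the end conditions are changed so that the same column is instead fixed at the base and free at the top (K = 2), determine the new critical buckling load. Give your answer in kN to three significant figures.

P_cr ∝ 1/K², so P_cr,new = P_cr,old × (K_old/K_new)² = 1630 × (0.5/2)²
= 1630 × 0.06250 = 102 kN

P_cr ≈ 102 kN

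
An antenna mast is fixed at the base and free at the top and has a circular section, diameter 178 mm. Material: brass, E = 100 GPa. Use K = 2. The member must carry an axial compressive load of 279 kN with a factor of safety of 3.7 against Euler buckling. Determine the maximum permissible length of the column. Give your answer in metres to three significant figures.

I = πd⁴/64 = π×178⁴/64 = 4.928×10^7 mm⁴
I = 4.928×10^-5 m⁴
Required critical load P_cr = n·P = 3.7 × 279 = 1032 kN = 1.032×10^6 N
From P_cr = π²EI/(K·L)²:  L = (1/K)·√(π²EI/P_cr) = (1/2)·√(π²×1.00×10^11×4.928×10^-5/1.032×10^6)
L = 3.43 m

L_max ≈ 3.43 m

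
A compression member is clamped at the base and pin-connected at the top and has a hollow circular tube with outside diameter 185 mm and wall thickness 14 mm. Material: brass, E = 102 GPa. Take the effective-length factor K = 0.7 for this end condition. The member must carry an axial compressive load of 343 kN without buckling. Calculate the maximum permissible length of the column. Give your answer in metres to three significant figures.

Inner diameter d_i = 185 − 2×14 = 157.0 mm
I = π(d_o⁴ − d_i⁴)/64 = π(185⁴ − 157.0⁴)/64 = 2.767×10^7 mm⁴
I = 2.767×10^-5 m⁴
At the buckling limit P_cr = P = 3.430×10^5 N
From P_cr = π²EI/(K·L)²:  L = (1/K)·√(π²EI/P_cr) = (1/0.7)·√(π²×1.02×10^11×2.767×10^-5/3.430×10^5)
L = 12.9 m

L_max ≈ 12.9 m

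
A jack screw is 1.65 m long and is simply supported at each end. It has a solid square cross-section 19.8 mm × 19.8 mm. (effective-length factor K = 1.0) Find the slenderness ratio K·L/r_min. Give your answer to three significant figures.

For a square r = a/√12 = 19.8/√12 = 5.716 mm
L_e = K·L = 1 × 1.65 m = 1.650 m = 1650.0 mm
λ = L_e / r_min = 1650.0 / 5.716 = 289

λ ≈ 289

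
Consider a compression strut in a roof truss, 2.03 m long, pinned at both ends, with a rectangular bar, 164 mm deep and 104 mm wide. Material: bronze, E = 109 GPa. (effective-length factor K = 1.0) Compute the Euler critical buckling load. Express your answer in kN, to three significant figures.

Buckling occurs about the weak axis: I_min = h·b³/12 with b = 104 mm (the shorter side).
I_min = 164×104³/12 = 1.537×10^7 mm⁴
I = 1.537×10^7 mm⁴ = 1.537×10^-5 m⁴
Effective length L_e = K·L = 1 × 2.03 = 2.030 m
P_cr = π²EI / L_e² = π² × 109×10⁹ × 1.537×10^-5 / 2.030² = 4.013×10^6 N

P_cr ≈ 4010 kN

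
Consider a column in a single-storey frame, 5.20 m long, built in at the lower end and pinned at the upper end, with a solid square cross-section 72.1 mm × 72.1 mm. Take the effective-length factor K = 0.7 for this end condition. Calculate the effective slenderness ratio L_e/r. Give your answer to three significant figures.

For a square r = a/√12 = 72.1/√12 = 20.81 mm
L_e = K·L = 0.7 × 5.20 m = 3.640 m = 3640.0 mm
λ = L_e / r_min = 3640.0 / 20.81 = 175

λ ≈ 175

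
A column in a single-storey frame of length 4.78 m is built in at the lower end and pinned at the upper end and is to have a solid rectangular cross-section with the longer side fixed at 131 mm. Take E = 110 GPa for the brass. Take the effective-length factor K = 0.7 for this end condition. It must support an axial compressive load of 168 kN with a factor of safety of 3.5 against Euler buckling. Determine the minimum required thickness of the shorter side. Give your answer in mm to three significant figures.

b ≈ 82.2 mm

Required P_cr = n·P = 3.5 × 168 = 588.0 kN
L_e = K·L = 0.7 × 4.78 = 3.346 m
Required I = P_cr·L_e²/(π²E) = 5.880×10^5 × 3.346² / (π² × 1.10×10^11) = 6.064×10^-6 m⁴
I_req = 6.064×10^6 mm⁴
Rectangle, weak axis: I_min = h·b³/12 with h = 131 mm fixed  ⇒  b = (12I/h)^(1/3) = 82.2 mm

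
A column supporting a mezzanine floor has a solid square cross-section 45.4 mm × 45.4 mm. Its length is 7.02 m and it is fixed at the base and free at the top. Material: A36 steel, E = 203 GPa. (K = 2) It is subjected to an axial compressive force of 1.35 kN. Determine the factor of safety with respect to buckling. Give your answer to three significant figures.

n ≈ 2.67

I = a⁴/12 = 45.4⁴/12 = 3.540×10^5 mm⁴
I = 3.540×10^5 mm⁴ = 3.540×10^-7 m⁴
Effective length L_e = K·L = 2 × 7.02 = 14.04 m
P_cr = π²EI / L_e² = π² × 203×10⁹ × 3.540×10^-7 / 14.04² = 3.598×10^3 N
Factor of safety n = P_cr / P = 3.5984 / 1.35 = 2.67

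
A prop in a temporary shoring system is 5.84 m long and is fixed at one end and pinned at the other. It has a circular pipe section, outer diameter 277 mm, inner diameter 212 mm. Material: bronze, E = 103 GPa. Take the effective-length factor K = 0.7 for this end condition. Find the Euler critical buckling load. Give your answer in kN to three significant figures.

d_o = 277 mm, d_i = 212 mm
I = π(d_o⁴ − d_i⁴)/64 = π(277⁴ − 212.0⁴)/64 = 1.898×10^8 mm⁴
I = 1.898×10^8 mm⁴ = 1.898×10^-4 m⁴
Effective length L_e = K·L = 0.7 × 5.84 = 4.088 m
P_cr = π²EI / L_e² = π² × 103×10⁹ × 1.898×10^-4 / 4.088² = 1.155×10^7 N

P_cr ≈ 11500 kN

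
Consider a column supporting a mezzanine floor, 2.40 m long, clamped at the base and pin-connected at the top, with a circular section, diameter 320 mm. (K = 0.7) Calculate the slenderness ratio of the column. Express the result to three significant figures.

For a solid circle r = d/4 = 320/4 = 80.00 mm
L_e = K·L = 0.7 × 2.40 m = 1.680 m = 1680.0 mm
λ = L_e / r_min = 1680.0 / 80.00 = 21.0

λ ≈ 21.0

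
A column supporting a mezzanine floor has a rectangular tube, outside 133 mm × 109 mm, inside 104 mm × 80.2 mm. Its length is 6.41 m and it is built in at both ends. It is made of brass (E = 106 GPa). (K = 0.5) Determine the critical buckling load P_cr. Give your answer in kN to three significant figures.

Weak-axis I_min = (h_o·b_o³ − h_i·b_i³)/12 with b_o = 109, b_i = 80.20 mm (shorter outer/inner sides).
I_min = (133×109³ − 104.0×80.20³)/12 = 9.883×10^6 mm⁴
I = 9.883×10^6 mm⁴ = 9.883×10^-6 m⁴
Effective length L_e = K·L = 0.5 × 6.41 = 3.205 m
P_cr = π²EI / L_e² = π² × 106×10⁹ × 9.883×10^-6 / 3.205² = 1.007×10^6 N

P_cr ≈ 1010 kN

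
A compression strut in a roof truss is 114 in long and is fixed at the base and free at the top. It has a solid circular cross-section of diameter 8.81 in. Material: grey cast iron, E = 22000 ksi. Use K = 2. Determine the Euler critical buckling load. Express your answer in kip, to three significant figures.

I = πd⁴/64 = π×8.81⁴/64 = 295.7 in⁴
Effective length L_e = K·L = 2 × 114 = 228.0 in
P_cr = π²EI / L_e² = π² × 22000×10³ × 295.7 / 228.0² = 1.235×10^6 lb

P_cr ≈ 1240 kip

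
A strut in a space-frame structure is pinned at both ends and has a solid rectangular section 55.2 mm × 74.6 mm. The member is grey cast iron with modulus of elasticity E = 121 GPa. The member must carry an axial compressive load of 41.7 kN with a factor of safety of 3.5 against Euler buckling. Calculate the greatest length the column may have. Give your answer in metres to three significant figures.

L_max ≈ 2.93 m

Buckling occurs about the weak axis: I_min = h·b³/12 with b = 55.2 mm (the shorter side).
I_min = 74.6×55.2³/12 = 1.046×10^6 mm⁴
I = 1.046×10^-6 m⁴
Required critical load P_cr = n·P = 3.5 × 41.7 = 146.0 kN = 1.460×10^5 N
From P_cr = π²EI/(K·L)²:  L = (1/K)·√(π²EI/P_cr) = (1/1)·√(π²×1.21×10^11×1.046×10^-6/1.460×10^5)
L = 2.93 m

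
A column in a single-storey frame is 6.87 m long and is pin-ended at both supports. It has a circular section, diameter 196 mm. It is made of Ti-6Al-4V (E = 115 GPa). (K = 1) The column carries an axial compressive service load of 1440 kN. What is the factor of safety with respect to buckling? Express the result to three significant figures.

n ≈ 1.21

I = πd⁴/64 = π×196⁴/64 = 7.244×10^7 mm⁴
I = 7.244×10^7 mm⁴ = 7.244×10^-5 m⁴
Effective length L_e = K·L = 1 × 6.87 = 6.870 m
P_cr = π²EI / L_e² = π² × 115×10⁹ × 7.244×10^-5 / 6.870² = 1.742×10^6 N
Factor of safety n = P_cr / P = 1742.1 / 1440 = 1.21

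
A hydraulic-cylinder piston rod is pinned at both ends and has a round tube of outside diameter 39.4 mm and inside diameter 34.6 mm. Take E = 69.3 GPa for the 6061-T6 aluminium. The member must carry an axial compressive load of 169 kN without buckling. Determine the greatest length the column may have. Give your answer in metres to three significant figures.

L_max ≈ 0.440 m

d_o = 39.4 mm, d_i = 34.6 mm
I = π(d_o⁴ − d_i⁴)/64 = π(39.4⁴ − 34.60⁴)/64 = 4.794×10^4 mm⁴
I = 4.794×10^-8 m⁴
At the buckling limit P_cr = P = 1.690×10^5 N
From P_cr = π²EI/(K·L)²:  L = (1/K)·√(π²EI/P_cr) = (1/1)·√(π²×6.93×10^10×4.794×10^-8/1.690×10^5)
L = 0.440 m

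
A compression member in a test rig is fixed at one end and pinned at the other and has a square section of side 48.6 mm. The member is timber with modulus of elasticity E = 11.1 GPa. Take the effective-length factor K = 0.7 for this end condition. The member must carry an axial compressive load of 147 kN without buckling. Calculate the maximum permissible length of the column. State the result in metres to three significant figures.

L_max ≈ 0.841 m

I = a⁴/12 = 48.6⁴/12 = 4.649×10^5 mm⁴
I = 4.649×10^-7 m⁴
At the buckling limit P_cr = P = 1.470×10^5 N
From P_cr = π²EI/(K·L)²:  L = (1/K)·√(π²EI/P_cr) = (1/0.7)·√(π²×1.11×10^10×4.649×10^-7/1.470×10^5)
L = 0.841 m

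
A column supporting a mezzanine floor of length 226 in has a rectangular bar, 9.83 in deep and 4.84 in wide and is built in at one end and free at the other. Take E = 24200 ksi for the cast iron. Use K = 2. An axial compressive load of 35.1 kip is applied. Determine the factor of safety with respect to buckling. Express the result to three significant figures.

Buckling occurs about the weak axis: I_min = h·b³/12 with b = 4.84 in (the shorter side).
I_min = 9.83×4.84³/12 = 92.88 in⁴
Effective length L_e = K·L = 2 × 226 = 452.0 in
P_cr = π²EI / L_e² = π² × 24200×10³ × 92.88 / 452.0² = 1.086×10^5 lb
Factor of safety n = P_cr / P = 108.58 / 35.1 = 3.09

n ≈ 3.09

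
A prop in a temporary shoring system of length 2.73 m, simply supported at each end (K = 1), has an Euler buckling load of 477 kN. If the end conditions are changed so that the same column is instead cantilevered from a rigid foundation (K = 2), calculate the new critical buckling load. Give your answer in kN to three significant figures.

P_cr ≈ 119 kN

P_cr ∝ 1/K², so P_cr,new = P_cr,old × (K_old/K_new)² = 477 × (1/2)²
= 477 × 0.2500 = 119 kN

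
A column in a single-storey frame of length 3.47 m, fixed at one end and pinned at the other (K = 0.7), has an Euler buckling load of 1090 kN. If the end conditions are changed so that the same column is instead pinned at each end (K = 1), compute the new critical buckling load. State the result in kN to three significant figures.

P_cr ∝ 1/K², so P_cr,new = P_cr,old × (K_old/K_new)² = 1090 × (0.7/1)²
= 1090 × 0.4900 = 534 kN

P_cr ≈ 534 kN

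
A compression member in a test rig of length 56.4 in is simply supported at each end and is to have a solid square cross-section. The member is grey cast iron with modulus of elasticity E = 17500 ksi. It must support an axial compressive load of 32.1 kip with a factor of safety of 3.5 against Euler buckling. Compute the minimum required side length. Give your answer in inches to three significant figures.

Required P_cr = n·P = 3.5 × 32.1 = 112.4 kip
L_e = K·L = 1 × 56.4 = 56.40 in
Required I = P_cr·L_e²/(π²E) = 1.123×10^5 × 56.40² / (π² × 1.75×10^7) = 2.069 in⁴
Solid square: I = a⁴/12  ⇒  a = (12I)^(1/4) = (12×2.069)^(1/4) = 2.23 in

a ≈ 2.23 in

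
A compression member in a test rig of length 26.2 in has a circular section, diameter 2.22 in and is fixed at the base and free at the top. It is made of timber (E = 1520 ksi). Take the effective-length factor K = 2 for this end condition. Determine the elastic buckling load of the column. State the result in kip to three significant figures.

I = πd⁴/64 = π×2.22⁴/64 = 1.192 in⁴
Effective length L_e = K·L = 2 × 26.2 = 52.40 in
P_cr = π²EI / L_e² = π² × 1520×10³ × 1.192 / 52.40² = 6.514×10^3 lb

P_cr ≈ 6.51 kip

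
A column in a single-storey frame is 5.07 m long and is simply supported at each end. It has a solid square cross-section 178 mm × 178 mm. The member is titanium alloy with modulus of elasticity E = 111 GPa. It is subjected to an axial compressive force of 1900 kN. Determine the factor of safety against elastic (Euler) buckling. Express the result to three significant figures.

n ≈ 1.88

I = a⁴/12 = 178⁴/12 = 8.366×10^7 mm⁴
I = 8.366×10^7 mm⁴ = 8.366×10^-5 m⁴
Effective length L_e = K·L = 1 × 5.07 = 5.070 m
P_cr = π²EI / L_e² = π² × 111×10⁹ × 8.366×10^-5 / 5.070² = 3.565×10^6 N
Factor of safety n = P_cr / P = 3565.4 / 1900 = 1.88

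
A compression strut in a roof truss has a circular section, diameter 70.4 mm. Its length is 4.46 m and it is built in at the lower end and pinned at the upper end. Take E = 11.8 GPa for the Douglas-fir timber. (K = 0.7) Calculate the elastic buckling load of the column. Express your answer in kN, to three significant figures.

I = πd⁴/64 = π×70.4⁴/64 = 1.206×10^6 mm⁴
I = 1.206×10^6 mm⁴ = 1.206×10^-6 m⁴
Effective length L_e = K·L = 0.7 × 4.46 = 3.122 m
P_cr = π²EI / L_e² = π² × 11.8×10⁹ × 1.206×10^-6 / 3.122² = 1.441×10^4 N

P_cr ≈ 14.4 kN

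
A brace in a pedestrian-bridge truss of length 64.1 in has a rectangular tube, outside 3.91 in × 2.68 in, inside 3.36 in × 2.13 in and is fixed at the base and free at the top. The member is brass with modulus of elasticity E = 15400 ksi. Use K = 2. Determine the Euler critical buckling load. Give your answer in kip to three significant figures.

P_cr ≈ 33.0 kip

Weak-axis I_min = (h_o·b_o³ − h_i·b_i³)/12 with b_o = 2.68, b_i = 2.130 in (shorter outer/inner sides).
I_min = (3.91×2.68³ − 3.360×2.130³)/12 = 3.566 in⁴
Effective length L_e = K·L = 2 × 64.1 = 128.2 in
P_cr = π²EI / L_e² = π² × 15400×10³ × 3.566 / 128.2² = 3.298×10^4 lb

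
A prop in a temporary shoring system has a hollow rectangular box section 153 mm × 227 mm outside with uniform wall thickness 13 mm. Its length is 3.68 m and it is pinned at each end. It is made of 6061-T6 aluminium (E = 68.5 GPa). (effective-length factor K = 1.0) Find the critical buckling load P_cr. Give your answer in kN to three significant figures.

Inner dimensions: h_i = 227 − 2×13 = 201.0 mm, b_i = 153 − 2×13 = 127.0 mm
Weak-axis I_min = (h_o·b_o³ − h_i·b_i³)/12 with b_o = 153, b_i = 127.0 mm (shorter outer/inner sides).
I_min = (227×153³ − 201.0×127.0³)/12 = 3.344×10^7 mm⁴
I = 3.344×10^7 mm⁴ = 3.344×10^-5 m⁴
Effective length L_e = K·L = 1 × 3.68 = 3.680 m
P_cr = π²EI / L_e² = π² × 68.5×10⁹ × 3.344×10^-5 / 3.680² = 1.669×10^6 N

P_cr ≈ 1670 kN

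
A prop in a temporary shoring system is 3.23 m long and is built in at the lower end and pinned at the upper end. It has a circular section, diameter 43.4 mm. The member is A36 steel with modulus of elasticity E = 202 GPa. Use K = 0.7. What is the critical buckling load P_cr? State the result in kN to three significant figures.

I = πd⁴/64 = π×43.4⁴/64 = 1.742×10^5 mm⁴
I = 1.742×10^5 mm⁴ = 1.742×10^-7 m⁴
Effective length L_e = K·L = 0.7 × 3.23 = 2.261 m
P_cr = π²EI / L_e² = π² × 202×10⁹ × 1.742×10^-7 / 2.261² = 6.792×10^4 N

P_cr ≈ 67.9 kN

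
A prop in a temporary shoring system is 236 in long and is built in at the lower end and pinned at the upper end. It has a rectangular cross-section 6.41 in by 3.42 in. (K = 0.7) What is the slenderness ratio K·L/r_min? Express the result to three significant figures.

For a rectangle r_min = b/√12 = 3.42/√12 = 0.9873 in
L_e = K·L = 0.7 × 236 = 165.2 in
λ = L_e / r_min = 165.20 / 0.9873 = 167

λ ≈ 167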